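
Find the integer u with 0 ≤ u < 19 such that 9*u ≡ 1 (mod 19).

17

19 = 2×9 + 1
9 = 9×1 + 0
gcd(9, 19) = 1, so the inverse exists.
Bézout: 1 = 1×19 − 2×9.
So 9⁻¹ ≡ −2 ≡ 17 (mod 19).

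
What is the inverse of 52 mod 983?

397

983 = 18*52 + 47
52 = 1*47 + 5
47 = 9*5 + 2
5 = 2*2 + 1
2 = 2*1 + 0
gcd(52, 983) = 1, so the inverse exists.
Bézout: 1 = −21*983 + 397*52.
So 52⁻¹ ≡ 397 (mod 983).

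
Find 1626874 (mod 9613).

1626874 = 169·9613 + 2277, so 1626874 ≡ 2277 (mod 9613).

2277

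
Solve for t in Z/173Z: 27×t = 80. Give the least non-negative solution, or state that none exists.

gcd(27, 173) = 1, so a unique solution mod 173 exists.
27⁻¹ ≡ 141 (mod 173).
t ≡ 141×80 ≡ 35 (mod 173).

35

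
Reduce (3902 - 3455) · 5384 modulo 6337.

3902 - 3455 = 447
447 · 5384 = 2406648 ≡ 4925 (mod 6337)

4925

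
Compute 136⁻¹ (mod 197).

155

197 = 1·136 + 61
136 = 2·61 + 14
61 = 4·14 + 5
14 = 2·5 + 4
5 = 1·4 + 1
4 = 4·1 + 0
gcd(136, 197) = 1, so the inverse exists.
Back-substitute for 1:
1 = 1·5 − 1·4
  = −1·14 + 3·5
  = 3·61 − 13·14
  = −13·136 + 29·61
  = 29·197 − 42·136
So 136⁻¹ ≡ −42 ≡ 155 (mod 197).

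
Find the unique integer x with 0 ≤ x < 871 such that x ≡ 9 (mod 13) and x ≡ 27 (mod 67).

13⁻¹ mod 67: 13·31 ≡ 1 (mod 67), so 13⁻¹ ≡ 31.
x = 9 + 13·((27 − 9)·31 mod 67) = 9 + 13·22 = 295.

295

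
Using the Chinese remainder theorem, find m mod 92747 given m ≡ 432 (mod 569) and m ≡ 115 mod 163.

89765

569⁻¹ mod 163: 569·108 ≡ 1 (mod 163), so 569⁻¹ ≡ 108.
m = 432 + 569·((115 − 432)·108 mod 163) = 432 + 569·157 = 89765.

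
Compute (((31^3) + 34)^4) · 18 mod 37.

(31)^3 ≡ 6 (mod 37)
6 + 34 = 40 ≡ 3 (mod 37)
(3)^4 ≡ 7 (mod 37)
7 · 18 = 126 ≡ 15 (mod 37)

15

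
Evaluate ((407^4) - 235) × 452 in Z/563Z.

208

(407)^4 ≡ 365 (mod 563)
365 - 235 = 130
130 × 452 = 58760 ≡ 208 (mod 563)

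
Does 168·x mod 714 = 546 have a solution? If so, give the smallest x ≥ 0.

16

gcd(168, 714) = 42, and 42 | 546, so solutions exist.
Divide through by 42: 4·x = 13 (mod 17).
4⁻¹ ≡ 13 (mod 17).
x ≡ 13·13 ≡ 16 (mod 17).
The smallest non-negative solution is x = 16.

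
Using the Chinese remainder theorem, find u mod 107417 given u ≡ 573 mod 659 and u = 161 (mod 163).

659⁻¹ mod 163: 659×70 ≡ 1 (mod 163), so 659⁻¹ ≡ 70.
u = 573 + 659×((161 − 573)×70 mod 163) = 573 + 659×11 = 7822.

7822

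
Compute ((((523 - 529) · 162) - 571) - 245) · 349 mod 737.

227

523 - 529 = -6 ≡ 731 (mod 737)
731 · 162 = 118422 ≡ 502 (mod 737)
502 - 571 = -69 ≡ 668 (mod 737)
668 - 245 = 423
423 · 349 = 147627 ≡ 227 (mod 737)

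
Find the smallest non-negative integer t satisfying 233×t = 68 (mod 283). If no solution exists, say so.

gcd(233, 283) = 1, so a unique solution mod 283 exists.
233⁻¹ ≡ 266 (mod 283).
t ≡ 266×68 ≡ 259 (mod 283).

259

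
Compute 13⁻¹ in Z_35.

27

Run the extended Euclidean algorithm:
35 = 2·13 + 9
13 = 1·9 + 4
9 = 2·4 + 1
4 = 4·1 + 0
gcd(13, 35) = 1, so the inverse exists.
Back-substitute for 1:
1 = 1·9 − 2·4
  = −2·13 + 3·9
  = 3·35 − 8·13
So 13⁻¹ ≡ −8 ≡ 27 (mod 35).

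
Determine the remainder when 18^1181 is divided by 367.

187

Compute successive squares:
1181 in binary is 10010011101, i.e. 1181 = 1024 + 128 + 16 + 8 + 4 + 1.
18^1 ≡ 18 (mod 367)
18^2 ≡ 18^2 = 324 (mod 367)
18^4 ≡ 324^2 = 104976 ≡ 14 (mod 367)
18^8 ≡ 14^2 = 196 (mod 367)
18^16 ≡ 196^2 = 38416 ≡ 248 (mod 367)
18^32 ≡ 248^2 = 61504 ≡ 215 (mod 367)
18^64 ≡ 215^2 = 46225 ≡ 350 (mod 367)
18^128 ≡ 350^2 = 122500 ≡ 289 (mod 367)
18^256 ≡ 289^2 = 83521 ≡ 212 (mod 367)
18^512 ≡ 212^2 = 44944 ≡ 170 (mod 367)
18^1024 ≡ 170^2 = 28900 ≡ 274 (mod 367)
18^1181 = 18^1024 · 18^128 · 18^16 · 18^8 · 18^4 · 18^1 ≡ 274 · 289 · 248 · 196 · 14 · 18 (mod 367).
Accumulate the product:
274 · 289 = 79186 ≡ 281
281 · 248 = 69688 ≡ 325
325 · 196 = 63700 ≡ 209
209 · 14 = 2926 ≡ 357
357 · 18 = 6426 ≡ 187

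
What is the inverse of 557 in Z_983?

983 = 1·557 + 426
557 = 1·426 + 131
426 = 3·131 + 33
131 = 3·33 + 32
33 = 1·32 + 1
32 = 32·1 + 0
gcd(557, 983) = 1, so the inverse exists.
Bézout: 1 = 17·983 − 30·557.
So 557⁻¹ ≡ −30 ≡ 953 (mod 983).

953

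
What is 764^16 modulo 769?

729

764^1 ≡ 764 (mod 769)
764^2 ≡ 764^2 = 583696 ≡ 25 (mod 769)
764^4 ≡ 25^2 = 625 (mod 769)
764^8 ≡ 625^2 = 390625 ≡ 742 (mod 769)
764^16 ≡ 742^2 = 550564 ≡ 729 (mod 769)
So 764^16 ≡ 729 (mod 769).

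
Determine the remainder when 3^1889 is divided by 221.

3^1 ≡ 3 (mod 221)
3^2 ≡ 3^2 = 9 (mod 221)
3^4 ≡ 9^2 = 81 (mod 221)
3^8 ≡ 81^2 = 6561 ≡ 152 (mod 221)
3^16 ≡ 152^2 = 23104 ≡ 120 (mod 221)
3^32 ≡ 120^2 = 14400 ≡ 35 (mod 221)
3^64 ≡ 35^2 = 1225 ≡ 120 (mod 221)
3^128 ≡ 120^2 = 14400 ≡ 35 (mod 221)
3^256 ≡ 35^2 = 1225 ≡ 120 (mod 221)
3^512 ≡ 120^2 = 14400 ≡ 35 (mod 221)
3^1024 ≡ 35^2 = 1225 ≡ 120 (mod 221)
3^1889 = 3^1024 · 3^512 · 3^256 · 3^64 · 3^32 · 3^1 ≡ 120 · 35 · 120 · 120 · 35 · 3 (mod 221).
Accumulate the product:
120 · 35 = 4200 ≡ 1
1 · 120 = 120
120 · 120 = 14400 ≡ 35
35 · 35 = 1225 ≡ 120
120 · 3 = 360 ≡ 139

139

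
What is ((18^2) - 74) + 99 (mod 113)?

10

(18)^2 ≡ 98 (mod 113)
98 - 74 = 24
24 + 99 = 123 ≡ 10 (mod 113)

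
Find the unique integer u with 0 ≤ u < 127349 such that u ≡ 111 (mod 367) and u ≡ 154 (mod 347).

70942

367⁻¹ mod 347: 367*295 ≡ 1 (mod 347), so 367⁻¹ ≡ 295.
u = 111 + 367*((154 − 111)*295 mod 347) = 111 + 367*193 = 70942.
Check: 70942 mod 367 = 111, 70942 mod 347 = 154. ✓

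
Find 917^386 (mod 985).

624

By square-and-multiply:
386 in binary is 110000010, i.e. 386 = 256 + 128 + 2.
917^1 ≡ 917 (mod 985)
917^2 ≡ 917^2 = 840889 ≡ 684 (mod 985)
917^4 ≡ 684^2 = 467856 ≡ 966 (mod 985)
917^8 ≡ 966^2 = 933156 ≡ 361 (mod 985)
917^16 ≡ 361^2 = 130321 ≡ 301 (mod 985)
917^32 ≡ 301^2 = 90601 ≡ 966 (mod 985)
917^64 ≡ 966^2 = 933156 ≡ 361 (mod 985)
917^128 ≡ 361^2 = 130321 ≡ 301 (mod 985)
917^256 ≡ 301^2 = 90601 ≡ 966 (mod 985)
917^386 = 917^256 · 917^128 · 917^2 ≡ 966 · 301 · 684 (mod 985).
Accumulate the product:
966 · 301 = 290766 ≡ 191
191 · 684 = 130644 ≡ 624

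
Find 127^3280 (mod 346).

Using repeated squaring:
3280 in binary is 110011010000, i.e. 3280 = 2048 + 1024 + 128 + 64 + 16.
127^1 ≡ 127 (mod 346)
127^2 ≡ 127^2 = 16129 ≡ 213 (mod 346)
127^4 ≡ 213^2 = 45369 ≡ 43 (mod 346)
127^8 ≡ 43^2 = 1849 ≡ 119 (mod 346)
127^16 ≡ 119^2 = 14161 ≡ 321 (mod 346)
127^32 ≡ 321^2 = 103041 ≡ 279 (mod 346)
127^64 ≡ 279^2 = 77841 ≡ 337 (mod 346)
127^128 ≡ 337^2 = 113569 ≡ 81 (mod 346)
127^256 ≡ 81^2 = 6561 ≡ 333 (mod 346)
127^512 ≡ 333^2 = 110889 ≡ 169 (mod 346)
127^1024 ≡ 169^2 = 28561 ≡ 189 (mod 346)
127^2048 ≡ 189^2 = 35721 ≡ 83 (mod 346)
127^3280 = 127^2048 × 127^1024 × 127^128 × 127^64 × 127^16 ≡ 83 × 189 × 81 × 337 × 321 (mod 346).
Accumulate the product:
83 × 189 = 15687 ≡ 117
117 × 81 = 9477 ≡ 135
135 × 337 = 45495 ≡ 169
169 × 321 = 54249 ≡ 273

273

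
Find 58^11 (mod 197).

Compute successive squares:
11 in binary is 1011, i.e. 11 = 8 + 2 + 1.
58^1 ≡ 58 (mod 197)
58^2 ≡ 58^2 = 3364 ≡ 15 (mod 197)
58^4 ≡ 15^2 = 225 ≡ 28 (mod 197)
58^8 ≡ 28^2 = 784 ≡ 193 (mod 197)
58^11 = 58^8 * 58^2 * 58^1 ≡ 193 * 15 * 58 (mod 197).
Accumulate the product:
193 * 15 = 2895 ≡ 137
137 * 58 = 7946 ≡ 66

66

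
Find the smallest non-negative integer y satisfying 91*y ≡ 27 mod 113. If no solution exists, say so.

45

gcd(91, 113) = 1, so a unique solution mod 113 exists.
91⁻¹ ≡ 77 (mod 113).
y ≡ 77*27 ≡ 45 (mod 113).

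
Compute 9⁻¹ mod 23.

23 = 2·9 + 5
9 = 1·5 + 4
5 = 1·4 + 1
4 = 4·1 + 0
gcd(9, 23) = 1, so the inverse exists.
Bézout: 1 = 2·23 − 5·9.
So 9⁻¹ ≡ −5 ≡ 18 (mod 23).

18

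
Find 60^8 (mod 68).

52

Using repeated squaring:
60^1 ≡ 60 (mod 68)
60^2 ≡ 60^2 = 3600 ≡ 64 (mod 68)
60^4 ≡ 64^2 = 4096 ≡ 16 (mod 68)
60^8 ≡ 16^2 = 256 ≡ 52 (mod 68)
So 60^8 ≡ 52 (mod 68).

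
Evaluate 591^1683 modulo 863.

Compute successive squares:
1683 in binary is 11010010011, i.e. 1683 = 1024 + 512 + 128 + 16 + 2 + 1.
591^1 ≡ 591 (mod 863)
591^2 ≡ 591^2 = 349281 ≡ 629 (mod 863)
591^4 ≡ 629^2 = 395641 ≡ 387 (mod 863)
591^8 ≡ 387^2 = 149769 ≡ 470 (mod 863)
591^16 ≡ 470^2 = 220900 ≡ 835 (mod 863)
591^32 ≡ 835^2 = 697225 ≡ 784 (mod 863)
591^64 ≡ 784^2 = 614656 ≡ 200 (mod 863)
591^128 ≡ 200^2 = 40000 ≡ 302 (mod 863)
591^256 ≡ 302^2 = 91204 ≡ 589 (mod 863)
591^512 ≡ 589^2 = 346921 ≡ 858 (mod 863)
591^1024 ≡ 858^2 = 736164 ≡ 25 (mod 863)
591^1683 = 591^1024 × 591^512 × 591^128 × 591^16 × 591^2 × 591^1 ≡ 25 × 858 × 302 × 835 × 629 × 591 (mod 863).
Accumulate the product:
25 × 858 = 21450 ≡ 738
738 × 302 = 222876 ≡ 222
222 × 835 = 185370 ≡ 688
688 × 629 = 432752 ≡ 389
389 × 591 = 229899 ≡ 341

341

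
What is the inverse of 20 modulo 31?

By the extended Euclidean algorithm:
31 = 1×20 + 11
20 = 1×11 + 9
11 = 1×9 + 2
9 = 4×2 + 1
2 = 2×1 + 0
gcd(20, 31) = 1, so the inverse exists.
Bézout: 1 = −9×31 + 14×20.
So 20⁻¹ ≡ 14 (mod 31).

14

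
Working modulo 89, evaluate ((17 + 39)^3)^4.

25

17 + 39 = 56
(56)^3 ≡ 19 (mod 89)
(19)^4 ≡ 25 (mod 89)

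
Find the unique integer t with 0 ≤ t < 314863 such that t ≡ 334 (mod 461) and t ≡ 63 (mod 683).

461⁻¹ mod 683: 461*643 ≡ 1 (mod 683), so 461⁻¹ ≡ 643.
t = 334 + 461*((63 − 334)*643 mod 683) = 334 + 461*595 = 274629.

274629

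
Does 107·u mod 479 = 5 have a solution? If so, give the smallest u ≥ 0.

9

gcd(107, 479) = 1, so a unique solution mod 479 exists.
107⁻¹ ≡ 385 (mod 479).
u ≡ 385·5 ≡ 9 (mod 479).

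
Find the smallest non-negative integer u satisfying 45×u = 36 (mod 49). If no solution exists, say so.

gcd(45, 49) = 1, so a unique solution mod 49 exists.
45⁻¹ ≡ 12 (mod 49).
u ≡ 12×36 ≡ 40 (mod 49).

40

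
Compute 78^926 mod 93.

78

78^1 ≡ 78 (mod 93)
78^2 ≡ 78^2 = 6084 ≡ 39 (mod 93)
78^4 ≡ 39^2 = 1521 ≡ 33 (mod 93)
78^8 ≡ 33^2 = 1089 ≡ 66 (mod 93)
78^16 ≡ 66^2 = 4356 ≡ 78 (mod 93)
78^32 ≡ 78^2 = 6084 ≡ 39 (mod 93)
78^64 ≡ 39^2 = 1521 ≡ 33 (mod 93)
78^128 ≡ 33^2 = 1089 ≡ 66 (mod 93)
78^256 ≡ 66^2 = 4356 ≡ 78 (mod 93)
78^512 ≡ 78^2 = 6084 ≡ 39 (mod 93)
78^926 = 78^512 · 78^256 · 78^128 · 78^16 · 78^8 · 78^4 · 78^2 ≡ 39 · 78 · 66 · 78 · 66 · 33 · 39 (mod 93).
Accumulate the product:
39 · 78 = 3042 ≡ 66
66 · 66 = 4356 ≡ 78
78 · 78 = 6084 ≡ 39
39 · 66 = 2574 ≡ 63
63 · 33 = 2079 ≡ 33
33 · 39 = 1287 ≡ 78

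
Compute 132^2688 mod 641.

531

2688 in binary is 101010000000, i.e. 2688 = 2048 + 512 + 128.
132^1 ≡ 132 (mod 641)
132^2 ≡ 132^2 = 17424 ≡ 117 (mod 641)
132^4 ≡ 117^2 = 13689 ≡ 228 (mod 641)
132^8 ≡ 228^2 = 51984 ≡ 63 (mod 641)
132^16 ≡ 63^2 = 3969 ≡ 123 (mod 641)
132^32 ≡ 123^2 = 15129 ≡ 386 (mod 641)
132^64 ≡ 386^2 = 148996 ≡ 284 (mod 641)
132^128 ≡ 284^2 = 80656 ≡ 531 (mod 641)
132^256 ≡ 531^2 = 281961 ≡ 562 (mod 641)
132^512 ≡ 562^2 = 315844 ≡ 472 (mod 641)
132^1024 ≡ 472^2 = 222784 ≡ 357 (mod 641)
132^2048 ≡ 357^2 = 127449 ≡ 531 (mod 641)
132^2688 = 132^2048 · 132^512 · 132^128 ≡ 531 · 472 · 531 (mod 641).
Accumulate the product:
531 · 472 = 250632 ≡ 1
1 · 531 = 531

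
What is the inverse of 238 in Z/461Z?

461 = 1*238 + 223
238 = 1*223 + 15
223 = 14*15 + 13
15 = 1*13 + 2
13 = 6*2 + 1
2 = 2*1 + 0
gcd(238, 461) = 1, so the inverse exists.
Back-substitute for 1:
1 = 1*13 − 6*2
  = −6*15 + 7*13
  = 7*223 − 104*15
  = −104*238 + 111*223
  = 111*461 − 215*238
So 238⁻¹ ≡ −215 ≡ 246 (mod 461).

246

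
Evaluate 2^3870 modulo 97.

33

3870 in binary is 111100011110, i.e. 3870 = 2048 + 1024 + 512 + 256 + 16 + 8 + 4 + 2.
2^1 ≡ 2 (mod 97)
2^2 ≡ 2^2 = 4 (mod 97)
2^4 ≡ 4^2 = 16 (mod 97)
2^8 ≡ 16^2 = 256 ≡ 62 (mod 97)
2^16 ≡ 62^2 = 3844 ≡ 61 (mod 97)
2^32 ≡ 61^2 = 3721 ≡ 35 (mod 97)
2^64 ≡ 35^2 = 1225 ≡ 61 (mod 97)
2^128 ≡ 61^2 = 3721 ≡ 35 (mod 97)
2^256 ≡ 35^2 = 1225 ≡ 61 (mod 97)
2^512 ≡ 61^2 = 3721 ≡ 35 (mod 97)
2^1024 ≡ 35^2 = 1225 ≡ 61 (mod 97)
2^2048 ≡ 61^2 = 3721 ≡ 35 (mod 97)
2^3870 = 2^2048 × 2^1024 × 2^512 × 2^256 × 2^16 × 2^8 × 2^4 × 2^2 ≡ 35 × 61 × 35 × 61 × 61 × 62 × 16 × 4 (mod 97).
Accumulate the product:
35 × 61 = 2135 ≡ 1
1 × 35 = 35
35 × 61 = 2135 ≡ 1
1 × 61 = 61
61 × 62 = 3782 ≡ 96
96 × 16 = 1536 ≡ 81
81 × 4 = 324 ≡ 33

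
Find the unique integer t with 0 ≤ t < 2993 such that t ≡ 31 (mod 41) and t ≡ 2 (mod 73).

41⁻¹ mod 73: 41·57 ≡ 1 (mod 73), so 41⁻¹ ≡ 57.
t = 31 + 41·((2 − 31)·57 mod 73) = 31 + 41·26 = 1097.

1097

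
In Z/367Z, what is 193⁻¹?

Run the extended Euclidean algorithm:
367 = 1·193 + 174
193 = 1·174 + 19
174 = 9·19 + 3
19 = 6·3 + 1
3 = 3·1 + 0
gcd(193, 367) = 1, so the inverse exists.
Back-substitute for 1:
1 = 1·19 − 6·3
  = −6·174 + 55·19
  = 55·193 − 61·174
  = −61·367 + 116·193
So 193⁻¹ ≡ 116 (mod 367).

116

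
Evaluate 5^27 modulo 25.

0

By square-and-multiply:
27 in binary is 11011, i.e. 27 = 16 + 8 + 2 + 1.
5^1 ≡ 5 (mod 25)
5^2 ≡ 5^2 = 25 ≡ 0 (mod 25)
5^4 ≡ 0^2 = 0 (mod 25)
5^8 ≡ 0^2 = 0 (mod 25)
5^16 ≡ 0^2 = 0 (mod 25)
5^27 = 5^16 * 5^8 * 5^2 * 5^1 ≡ 0 * 0 * 0 * 5 (mod 25).
Accumulate the product:
0 * 0 = 0
0 * 0 = 0
0 * 5 = 0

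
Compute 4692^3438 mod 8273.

Using repeated squaring:
4692^1 ≡ 4692 (mod 8273)
4692^2 ≡ 4692^2 = 22014864 ≡ 411 (mod 8273)
4692^4 ≡ 411^2 = 168921 ≡ 3461 (mod 8273)
4692^8 ≡ 3461^2 = 11978521 ≡ 7490 (mod 8273)
4692^16 ≡ 7490^2 = 56100100 ≡ 887 (mod 8273)
4692^32 ≡ 887^2 = 786769 ≡ 834 (mod 8273)
4692^64 ≡ 834^2 = 695556 ≡ 624 (mod 8273)
4692^128 ≡ 624^2 = 389376 ≡ 545 (mod 8273)
4692^256 ≡ 545^2 = 297025 ≡ 7470 (mod 8273)
4692^512 ≡ 7470^2 = 55800900 ≡ 7788 (mod 8273)
4692^1024 ≡ 7788^2 = 60652944 ≡ 3581 (mod 8273)
4692^2048 ≡ 3581^2 = 12823561 ≡ 411 (mod 8273)
4692^3438 = 4692^2048 · 4692^1024 · 4692^256 · 4692^64 · 4692^32 · 4692^8 · 4692^4 · 4692^2 ≡ 411 · 3581 · 7470 · 624 · 834 · 7490 · 3461 · 411 (mod 8273).
Accumulate the product:
411 · 3581 = 1471791 ≡ 7470
7470 · 7470 = 55800900 ≡ 7788
7788 · 624 = 4859712 ≡ 3461
3461 · 834 = 2886474 ≡ 7470
7470 · 7490 = 55950300 ≡ 1
1 · 3461 = 3461
3461 · 411 = 1422471 ≡ 7788

7788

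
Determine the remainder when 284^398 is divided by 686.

338

Using repeated squaring:
398 in binary is 110001110, i.e. 398 = 256 + 128 + 8 + 4 + 2.
284^1 ≡ 284 (mod 686)
284^2 ≡ 284^2 = 80656 ≡ 394 (mod 686)
284^4 ≡ 394^2 = 155236 ≡ 200 (mod 686)
284^8 ≡ 200^2 = 40000 ≡ 212 (mod 686)
284^16 ≡ 212^2 = 44944 ≡ 354 (mod 686)
284^32 ≡ 354^2 = 125316 ≡ 464 (mod 686)
284^64 ≡ 464^2 = 215296 ≡ 578 (mod 686)
284^128 ≡ 578^2 = 334084 ≡ 2 (mod 686)
284^256 ≡ 2^2 = 4 (mod 686)
284^398 = 284^256 · 284^128 · 284^8 · 284^4 · 284^2 ≡ 4 · 2 · 212 · 200 · 394 (mod 686).
Accumulate the product:
4 · 2 = 8
8 · 212 = 1696 ≡ 324
324 · 200 = 64800 ≡ 316
316 · 394 = 124504 ≡ 338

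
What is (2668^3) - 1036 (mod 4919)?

(2668)^3 ≡ 3781 (mod 4919)
3781 - 1036 = 2745

2745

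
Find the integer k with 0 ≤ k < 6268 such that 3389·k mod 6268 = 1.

381

6268 = 1·3389 + 2879
3389 = 1·2879 + 510
2879 = 5·510 + 329
510 = 1·329 + 181
329 = 1·181 + 148
181 = 1·148 + 33
148 = 4·33 + 16
33 = 2·16 + 1
16 = 16·1 + 0
gcd(3389, 6268) = 1, so the inverse exists.
Back-substitute for 1:
1 = 1·33 − 2·16
  = −2·148 + 9·33
  = 9·181 − 11·148
  = −11·329 + 20·181
  = 20·510 − 31·329
  = −31·2879 + 175·510
  = 175·3389 − 206·2879
  = −206·6268 + 381·3389
So 3389⁻¹ ≡ 381 (mod 6268).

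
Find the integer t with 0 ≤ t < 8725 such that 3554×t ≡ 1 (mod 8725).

8725 = 2·3554 + 1617
3554 = 2·1617 + 320
1617 = 5·320 + 17
320 = 18·17 + 14
17 = 1·14 + 3
14 = 4·3 + 2
3 = 1·2 + 1
2 = 2·1 + 0
gcd(3554, 8725) = 1, so the inverse exists.
Bézout: 1 = 1255·8725 − 3081·3554.
So 3554⁻¹ ≡ −3081 ≡ 5644 (mod 8725).

5644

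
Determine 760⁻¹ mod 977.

By the extended Euclidean algorithm:
977 = 1*760 + 217
760 = 3*217 + 109
217 = 1*109 + 108
109 = 1*108 + 1
108 = 108*1 + 0
gcd(760, 977) = 1, so the inverse exists.
Back-substitute for 1:
1 = 1*109 − 1*108
  = −1*217 + 2*109
  = 2*760 − 7*217
  = −7*977 + 9*760
So 760⁻¹ ≡ 9 (mod 977).

9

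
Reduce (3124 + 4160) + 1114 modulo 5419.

2979

3124 + 4160 = 7284 ≡ 1865 (mod 5419)
1865 + 1114 = 2979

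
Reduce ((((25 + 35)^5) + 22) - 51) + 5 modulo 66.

54

25 + 35 = 60
(60)^5 ≡ 12 (mod 66)
12 + 22 = 34
34 - 51 = -17 ≡ 49 (mod 66)
49 + 5 = 54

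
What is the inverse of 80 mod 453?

17

453 = 5·80 + 53
80 = 1·53 + 27
53 = 1·27 + 26
27 = 1·26 + 1
26 = 26·1 + 0
gcd(80, 453) = 1, so the inverse exists.
Back-substitute for 1:
1 = 1·27 − 1·26
  = −1·53 + 2·27
  = 2·80 − 3·53
  = −3·453 + 17·80
So 80⁻¹ ≡ 17 (mod 453).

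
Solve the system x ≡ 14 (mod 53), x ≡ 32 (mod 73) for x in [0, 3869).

1127

53⁻¹ mod 73: 53*62 ≡ 1 (mod 73), so 53⁻¹ ≡ 62.
x = 14 + 53*((32 − 14)*62 mod 73) = 14 + 53*21 = 1127.
Check: 1127 mod 53 = 14, 1127 mod 73 = 32. ✓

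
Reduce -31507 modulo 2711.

-31507 = -12×2711 + 1025, so -31507 ≡ 1025 (mod 2711).

1025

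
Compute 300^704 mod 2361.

Using repeated squaring:
300^1 ≡ 300 (mod 2361)
300^2 ≡ 300^2 = 90000 ≡ 282 (mod 2361)
300^4 ≡ 282^2 = 79524 ≡ 1611 (mod 2361)
300^8 ≡ 1611^2 = 2595321 ≡ 582 (mod 2361)
300^16 ≡ 582^2 = 338724 ≡ 1101 (mod 2361)
300^32 ≡ 1101^2 = 1212201 ≡ 1008 (mod 2361)
300^64 ≡ 1008^2 = 1016064 ≡ 834 (mod 2361)
300^128 ≡ 834^2 = 695556 ≡ 1422 (mod 2361)
300^256 ≡ 1422^2 = 2022084 ≡ 1068 (mod 2361)
300^512 ≡ 1068^2 = 1140624 ≡ 261 (mod 2361)
300^704 = 300^512 · 300^128 · 300^64 ≡ 261 · 1422 · 834 (mod 2361).
Accumulate the product:
261 · 1422 = 371142 ≡ 465
465 · 834 = 387810 ≡ 606

606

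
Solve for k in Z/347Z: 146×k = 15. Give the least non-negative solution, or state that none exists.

gcd(146, 347) = 1, so a unique solution mod 347 exists.
146⁻¹ ≡ 164 (mod 347).
k ≡ 164×15 ≡ 31 (mod 347).

31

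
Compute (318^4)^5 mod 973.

471

(318)^4 ≡ 732 (mod 973)
(732)^5 ≡ 471 (mod 973)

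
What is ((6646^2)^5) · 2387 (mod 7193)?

714

(6646)^2 ≡ 4296 (mod 7193)
(4296)^5 ≡ 3080 (mod 7193)
3080 · 2387 = 7351960 ≡ 714 (mod 7193)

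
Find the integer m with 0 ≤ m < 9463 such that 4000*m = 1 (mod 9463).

Apply the Euclidean algorithm and back-substitute:
9463 = 2*4000 + 1463
4000 = 2*1463 + 1074
1463 = 1*1074 + 389
1074 = 2*389 + 296
389 = 1*296 + 93
296 = 3*93 + 17
93 = 5*17 + 8
17 = 2*8 + 1
8 = 8*1 + 0
gcd(4000, 9463) = 1, so the inverse exists.
Bézout: 1 = −473*9463 + 1119*4000.
So 4000⁻¹ ≡ 1119 (mod 9463).

1119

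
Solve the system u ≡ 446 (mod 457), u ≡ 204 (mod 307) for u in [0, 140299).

457⁻¹ mod 307: 457·219 ≡ 1 (mod 307), so 457⁻¹ ≡ 219.
u = 446 + 457·((204 − 446)·219 mod 307) = 446 + 457·113 = 52087.

52087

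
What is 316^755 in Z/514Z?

266

316^1 ≡ 316 (mod 514)
316^2 ≡ 316^2 = 99856 ≡ 140 (mod 514)
316^4 ≡ 140^2 = 19600 ≡ 68 (mod 514)
316^8 ≡ 68^2 = 4624 ≡ 512 (mod 514)
316^16 ≡ 512^2 = 262144 ≡ 4 (mod 514)
316^32 ≡ 4^2 = 16 (mod 514)
316^64 ≡ 16^2 = 256 (mod 514)
316^128 ≡ 256^2 = 65536 ≡ 258 (mod 514)
316^256 ≡ 258^2 = 66564 ≡ 258 (mod 514)
316^512 ≡ 258^2 = 66564 ≡ 258 (mod 514)
316^755 = 316^512 × 316^128 × 316^64 × 316^32 × 316^16 × 316^2 × 316^1 ≡ 258 × 258 × 256 × 16 × 4 × 140 × 316 (mod 514).
Accumulate the product:
258 × 258 = 66564 ≡ 258
258 × 256 = 66048 ≡ 256
256 × 16 = 4096 ≡ 498
498 × 4 = 1992 ≡ 450
450 × 140 = 63000 ≡ 292
292 × 316 = 92272 ≡ 266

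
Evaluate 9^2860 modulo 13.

2860 in binary is 101100101100, i.e. 2860 = 2048 + 512 + 256 + 32 + 8 + 4.
9^1 ≡ 9 (mod 13)
9^2 ≡ 9^2 = 81 ≡ 3 (mod 13)
9^4 ≡ 3^2 = 9 (mod 13)
9^8 ≡ 9^2 = 81 ≡ 3 (mod 13)
9^16 ≡ 3^2 = 9 (mod 13)
9^32 ≡ 9^2 = 81 ≡ 3 (mod 13)
9^64 ≡ 3^2 = 9 (mod 13)
9^128 ≡ 9^2 = 81 ≡ 3 (mod 13)
9^256 ≡ 3^2 = 9 (mod 13)
9^512 ≡ 9^2 = 81 ≡ 3 (mod 13)
9^1024 ≡ 3^2 = 9 (mod 13)
9^2048 ≡ 9^2 = 81 ≡ 3 (mod 13)
9^2860 = 9^2048 × 9^512 × 9^256 × 9^32 × 9^8 × 9^4 ≡ 3 × 3 × 9 × 3 × 3 × 9 (mod 13).
Accumulate the product:
3 × 3 = 9
9 × 9 = 81 ≡ 3
3 × 3 = 9
9 × 3 = 27 ≡ 1
1 × 9 = 9

9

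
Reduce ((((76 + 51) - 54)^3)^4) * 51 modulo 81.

51

76 + 51 = 127 ≡ 46 (mod 81)
46 - 54 = -8 ≡ 73 (mod 81)
(73)^3 ≡ 55 (mod 81)
(55)^4 ≡ 55 (mod 81)
55 * 51 = 2805 ≡ 51 (mod 81)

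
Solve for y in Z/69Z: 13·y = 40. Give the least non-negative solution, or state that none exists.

19

gcd(13, 69) = 1, so a unique solution mod 69 exists.
13⁻¹ ≡ 16 (mod 69).
y ≡ 16·40 ≡ 19 (mod 69).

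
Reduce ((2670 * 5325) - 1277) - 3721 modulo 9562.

3620

2670 * 5325 = 14217750 ≡ 8618 (mod 9562)
8618 - 1277 = 7341
7341 - 3721 = 3620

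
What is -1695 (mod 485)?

-1695 = -4×485 + 245, so -1695 ≡ 245 (mod 485).

245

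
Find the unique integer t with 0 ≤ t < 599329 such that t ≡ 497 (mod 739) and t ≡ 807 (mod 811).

480108

739⁻¹ mod 811: 739×214 ≡ 1 (mod 811), so 739⁻¹ ≡ 214.
t = 497 + 739×((807 − 497)×214 mod 811) = 497 + 739×649 = 480108.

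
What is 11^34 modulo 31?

9

Using repeated squaring:
11^1 ≡ 11 (mod 31)
11^2 ≡ 11^2 = 121 ≡ 28 (mod 31)
11^4 ≡ 28^2 = 784 ≡ 9 (mod 31)
11^8 ≡ 9^2 = 81 ≡ 19 (mod 31)
11^16 ≡ 19^2 = 361 ≡ 20 (mod 31)
11^32 ≡ 20^2 = 400 ≡ 28 (mod 31)
11^34 = 11^32 * 11^2 ≡ 28 * 28 (mod 31).
28 * 28 = 784 ≡ 9 (mod 31).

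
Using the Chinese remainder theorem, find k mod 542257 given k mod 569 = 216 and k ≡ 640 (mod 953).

569⁻¹ mod 953: 569*340 ≡ 1 (mod 953), so 569⁻¹ ≡ 340.
k = 216 + 569*((640 − 216)*340 mod 953) = 216 + 569*257 = 146449.

146449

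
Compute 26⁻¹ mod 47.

38

47 = 1*26 + 21
26 = 1*21 + 5
21 = 4*5 + 1
5 = 5*1 + 0
gcd(26, 47) = 1, so the inverse exists.
Bézout: 1 = 5*47 − 9*26.
So 26⁻¹ ≡ −9 ≡ 38 (mod 47).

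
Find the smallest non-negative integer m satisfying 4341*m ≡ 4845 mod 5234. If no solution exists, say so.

gcd(4341, 5234) = 1, so a unique solution mod 5234 exists.
4341⁻¹ ≡ 211 (mod 5234).
m ≡ 211*4845 ≡ 1665 (mod 5234).

1665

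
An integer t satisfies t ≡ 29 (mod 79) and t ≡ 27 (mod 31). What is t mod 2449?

740

79⁻¹ mod 31: 79*11 ≡ 1 (mod 31), so 79⁻¹ ≡ 11.
t = 29 + 79*((27 − 29)*11 mod 31) = 29 + 79*9 = 740.
Check: 740 mod 79 = 29, 740 mod 31 = 27. ✓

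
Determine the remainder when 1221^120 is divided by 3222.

120 in binary is 1111000, i.e. 120 = 64 + 32 + 16 + 8.
1221^1 ≡ 1221 (mod 3222)
1221^2 ≡ 1221^2 = 1490841 ≡ 2277 (mod 3222)
1221^4 ≡ 2277^2 = 5184729 ≡ 531 (mod 3222)
1221^8 ≡ 531^2 = 281961 ≡ 1647 (mod 3222)
1221^16 ≡ 1647^2 = 2712609 ≡ 2907 (mod 3222)
1221^32 ≡ 2907^2 = 8450649 ≡ 2565 (mod 3222)
1221^64 ≡ 2565^2 = 6579225 ≡ 3123 (mod 3222)
1221^120 = 1221^64 * 1221^32 * 1221^16 * 1221^8 ≡ 3123 * 2565 * 2907 * 1647 (mod 3222).
Accumulate the product:
3123 * 2565 = 8010495 ≡ 603
603 * 2907 = 1752921 ≡ 153
153 * 1647 = 251991 ≡ 675

675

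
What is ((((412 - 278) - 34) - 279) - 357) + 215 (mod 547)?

412 - 278 = 134
134 - 34 = 100
100 - 279 = -179 ≡ 368 (mod 547)
368 - 357 = 11
11 + 215 = 226

226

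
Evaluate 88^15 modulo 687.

15 in binary is 1111, i.e. 15 = 8 + 4 + 2 + 1.
88^1 ≡ 88 (mod 687)
88^2 ≡ 88^2 = 7744 ≡ 187 (mod 687)
88^4 ≡ 187^2 = 34969 ≡ 619 (mod 687)
88^8 ≡ 619^2 = 383161 ≡ 502 (mod 687)
88^15 = 88^8 · 88^4 · 88^2 · 88^1 ≡ 502 · 619 · 187 · 88 (mod 687).
Accumulate the product:
502 · 619 = 310738 ≡ 214
214 · 187 = 40018 ≡ 172
172 · 88 = 15136 ≡ 22

22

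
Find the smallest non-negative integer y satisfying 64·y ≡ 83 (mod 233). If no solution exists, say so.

gcd(64, 233) = 1, so a unique solution mod 233 exists.
64⁻¹ ≡ 142 (mod 233).
y ≡ 142·83 ≡ 136 (mod 233).

136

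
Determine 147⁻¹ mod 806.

Run the extended Euclidean algorithm:
806 = 5×147 + 71
147 = 2×71 + 5
71 = 14×5 + 1
5 = 5×1 + 0
gcd(147, 806) = 1, so the inverse exists.
Back-substitute for 1:
1 = 1×71 − 14×5
  = −14×147 + 29×71
  = 29×806 − 159×147
So 147⁻¹ ≡ −159 ≡ 647 (mod 806).

647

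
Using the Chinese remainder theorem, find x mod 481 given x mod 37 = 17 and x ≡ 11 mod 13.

37⁻¹ mod 13: 37*6 ≡ 1 (mod 13), so 37⁻¹ ≡ 6.
x = 17 + 37*((11 − 17)*6 mod 13) = 17 + 37*3 = 128.
Check: 128 mod 37 = 17, 128 mod 13 = 11. ✓

128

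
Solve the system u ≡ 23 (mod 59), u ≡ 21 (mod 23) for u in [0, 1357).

849

59⁻¹ mod 23: 59*16 ≡ 1 (mod 23), so 59⁻¹ ≡ 16.
u = 23 + 59*((21 − 23)*16 mod 23) = 23 + 59*14 = 849.
Check: 849 mod 59 = 23, 849 mod 23 = 21. ✓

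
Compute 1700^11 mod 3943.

3198

By square-and-multiply:
11 in binary is 1011, i.e. 11 = 8 + 2 + 1.
1700^1 ≡ 1700 (mod 3943)
1700^2 ≡ 1700^2 = 2890000 ≡ 3724 (mod 3943)
1700^4 ≡ 3724^2 = 13868176 ≡ 645 (mod 3943)
1700^8 ≡ 645^2 = 416025 ≡ 2010 (mod 3943)
1700^11 = 1700^8 * 1700^2 * 1700^1 ≡ 2010 * 3724 * 1700 (mod 3943).
Accumulate the product:
2010 * 3724 = 7485240 ≡ 1426
1426 * 1700 = 2424200 ≡ 3198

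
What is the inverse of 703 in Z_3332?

By the extended Euclidean algorithm:
3332 = 4·703 + 520
703 = 1·520 + 183
520 = 2·183 + 154
183 = 1·154 + 29
154 = 5·29 + 9
29 = 3·9 + 2
9 = 4·2 + 1
2 = 2·1 + 0
gcd(703, 3332) = 1, so the inverse exists.
Bézout: 1 = 315·3332 − 1493·703.
So 703⁻¹ ≡ −1493 ≡ 1839 (mod 3332).

1839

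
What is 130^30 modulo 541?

1

Using repeated squaring:
30 in binary is 11110, i.e. 30 = 16 + 8 + 4 + 2.
130^1 ≡ 130 (mod 541)
130^2 ≡ 130^2 = 16900 ≡ 129 (mod 541)
130^4 ≡ 129^2 = 16641 ≡ 411 (mod 541)
130^8 ≡ 411^2 = 168921 ≡ 129 (mod 541)
130^16 ≡ 129^2 = 16641 ≡ 411 (mod 541)
130^30 = 130^16 * 130^8 * 130^4 * 130^2 ≡ 411 * 129 * 411 * 129 (mod 541).
Accumulate the product:
411 * 129 = 53019 ≡ 1
1 * 411 = 411
411 * 129 = 53019 ≡ 1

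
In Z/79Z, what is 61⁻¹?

79 = 1*61 + 18
61 = 3*18 + 7
18 = 2*7 + 4
7 = 1*4 + 3
4 = 1*3 + 1
3 = 3*1 + 0
gcd(61, 79) = 1, so the inverse exists.
Back-substitute for 1:
1 = 1*4 − 1*3
  = −1*7 + 2*4
  = 2*18 − 5*7
  = −5*61 + 17*18
  = 17*79 − 22*61
So 61⁻¹ ≡ −22 ≡ 57 (mod 79).

57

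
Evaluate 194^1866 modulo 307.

105

Using repeated squaring:
1866 in binary is 11101001010, i.e. 1866 = 1024 + 512 + 256 + 64 + 8 + 2.
194^1 ≡ 194 (mod 307)
194^2 ≡ 194^2 = 37636 ≡ 182 (mod 307)
194^4 ≡ 182^2 = 33124 ≡ 275 (mod 307)
194^8 ≡ 275^2 = 75625 ≡ 103 (mod 307)
194^16 ≡ 103^2 = 10609 ≡ 171 (mod 307)
194^32 ≡ 171^2 = 29241 ≡ 76 (mod 307)
194^64 ≡ 76^2 = 5776 ≡ 250 (mod 307)
194^128 ≡ 250^2 = 62500 ≡ 179 (mod 307)
194^256 ≡ 179^2 = 32041 ≡ 113 (mod 307)
194^512 ≡ 113^2 = 12769 ≡ 182 (mod 307)
194^1024 ≡ 182^2 = 33124 ≡ 275 (mod 307)
194^1866 = 194^1024 × 194^512 × 194^256 × 194^64 × 194^8 × 194^2 ≡ 275 × 182 × 113 × 250 × 103 × 182 (mod 307).
Accumulate the product:
275 × 182 = 50050 ≡ 9
9 × 113 = 1017 ≡ 96
96 × 250 = 24000 ≡ 54
54 × 103 = 5562 ≡ 36
36 × 182 = 6552 ≡ 105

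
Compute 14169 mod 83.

59

14169 = 170×83 + 59, so 14169 ≡ 59 (mod 83).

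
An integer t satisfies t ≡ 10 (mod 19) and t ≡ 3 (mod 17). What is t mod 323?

19⁻¹ mod 17: 19*9 ≡ 1 (mod 17), so 19⁻¹ ≡ 9.
t = 10 + 19*((3 − 10)*9 mod 17) = 10 + 19*5 = 105.
Check: 105 mod 19 = 10, 105 mod 17 = 3. ✓

105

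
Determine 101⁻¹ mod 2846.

789

Apply the Euclidean algorithm and back-substitute:
2846 = 28×101 + 18
101 = 5×18 + 11
18 = 1×11 + 7
11 = 1×7 + 4
7 = 1×4 + 3
4 = 1×3 + 1
3 = 3×1 + 0
gcd(101, 2846) = 1, so the inverse exists.
Bézout: 1 = −28×2846 + 789×101.
So 101⁻¹ ≡ 789 (mod 2846).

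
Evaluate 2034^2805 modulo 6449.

Compute successive squares:
2805 in binary is 101011110101, i.e. 2805 = 2048 + 512 + 128 + 64 + 32 + 16 + 4 + 1.
2034^1 ≡ 2034 (mod 6449)
2034^2 ≡ 2034^2 = 4137156 ≡ 3347 (mod 6449)
2034^4 ≡ 3347^2 = 11202409 ≡ 496 (mod 6449)
2034^8 ≡ 496^2 = 246016 ≡ 954 (mod 6449)
2034^16 ≡ 954^2 = 910116 ≡ 807 (mod 6449)
2034^32 ≡ 807^2 = 651249 ≡ 6349 (mod 6449)
2034^64 ≡ 6349^2 = 40309801 ≡ 3551 (mod 6449)
2034^128 ≡ 3551^2 = 12609601 ≡ 1806 (mod 6449)
2034^256 ≡ 1806^2 = 3261636 ≡ 4891 (mod 6449)
2034^512 ≡ 4891^2 = 23921881 ≡ 2540 (mod 6449)
2034^1024 ≡ 2540^2 = 6451600 ≡ 2600 (mod 6449)
2034^2048 ≡ 2600^2 = 6760000 ≡ 1448 (mod 6449)
2034^2805 = 2034^2048 · 2034^512 · 2034^128 · 2034^64 · 2034^32 · 2034^16 · 2034^4 · 2034^1 ≡ 1448 · 2540 · 1806 · 3551 · 6349 · 807 · 496 · 2034 (mod 6449).
Accumulate the product:
1448 · 2540 = 3677920 ≡ 1990
1990 · 1806 = 3593940 ≡ 1847
1847 · 3551 = 6558697 ≡ 64
64 · 6349 = 406336 ≡ 49
49 · 807 = 39543 ≡ 849
849 · 496 = 421104 ≡ 1919
1919 · 2034 = 3903246 ≡ 1601

1601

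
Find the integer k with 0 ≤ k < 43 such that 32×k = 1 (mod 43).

By the extended Euclidean algorithm:
43 = 1·32 + 11
32 = 2·11 + 10
11 = 1·10 + 1
10 = 10·1 + 0
gcd(32, 43) = 1, so the inverse exists.
Bézout: 1 = 3·43 − 4·32.
So 32⁻¹ ≡ −4 ≡ 39 (mod 43).

39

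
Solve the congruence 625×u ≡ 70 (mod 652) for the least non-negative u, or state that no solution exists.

gcd(625, 652) = 1, so a unique solution mod 652 exists.
625⁻¹ ≡ 169 (mod 652).
u ≡ 169×70 ≡ 94 (mod 652).

94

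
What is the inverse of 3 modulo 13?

13 = 4*3 + 1
3 = 3*1 + 0
gcd(3, 13) = 1, so the inverse exists.
Bézout: 1 = 1*13 − 4*3.
So 3⁻¹ ≡ −4 ≡ 9 (mod 13).

9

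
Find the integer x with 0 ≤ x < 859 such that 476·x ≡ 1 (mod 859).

702

859 = 1·476 + 383
476 = 1·383 + 93
383 = 4·93 + 11
93 = 8·11 + 5
11 = 2·5 + 1
5 = 5·1 + 0
gcd(476, 859) = 1, so the inverse exists.
Back-substitute for 1:
1 = 1·11 − 2·5
  = −2·93 + 17·11
  = 17·383 − 70·93
  = −70·476 + 87·383
  = 87·859 − 157·476
So 476⁻¹ ≡ −157 ≡ 702 (mod 859).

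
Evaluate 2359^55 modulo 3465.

2674

2359^1 ≡ 2359 (mod 3465)
2359^2 ≡ 2359^2 = 5564881 ≡ 91 (mod 3465)
2359^4 ≡ 91^2 = 8281 ≡ 1351 (mod 3465)
2359^8 ≡ 1351^2 = 1825201 ≡ 2611 (mod 3465)
2359^16 ≡ 2611^2 = 6817321 ≡ 1666 (mod 3465)
2359^32 ≡ 1666^2 = 2775556 ≡ 91 (mod 3465)
2359^55 = 2359^32 * 2359^16 * 2359^4 * 2359^2 * 2359^1 ≡ 91 * 1666 * 1351 * 91 * 2359 (mod 3465).
Accumulate the product:
91 * 1666 = 151606 ≡ 2611
2611 * 1351 = 3527461 ≡ 91
91 * 91 = 8281 ≡ 1351
1351 * 2359 = 3187009 ≡ 2674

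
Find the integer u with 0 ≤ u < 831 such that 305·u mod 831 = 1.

Run the extended Euclidean algorithm:
831 = 2*305 + 221
305 = 1*221 + 84
221 = 2*84 + 53
84 = 1*53 + 31
53 = 1*31 + 22
31 = 1*22 + 9
22 = 2*9 + 4
9 = 2*4 + 1
4 = 4*1 + 0
gcd(305, 831) = 1, so the inverse exists.
Bézout: 1 = −69*831 + 188*305.
So 305⁻¹ ≡ 188 (mod 831).

188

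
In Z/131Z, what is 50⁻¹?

76

By the extended Euclidean algorithm:
131 = 2·50 + 31
50 = 1·31 + 19
31 = 1·19 + 12
19 = 1·12 + 7
12 = 1·7 + 5
7 = 1·5 + 2
5 = 2·2 + 1
2 = 2·1 + 0
gcd(50, 131) = 1, so the inverse exists.
Bézout: 1 = 21·131 − 55·50.
So 50⁻¹ ≡ −55 ≡ 76 (mod 131).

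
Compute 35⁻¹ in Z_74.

74 = 2*35 + 4
35 = 8*4 + 3
4 = 1*3 + 1
3 = 3*1 + 0
gcd(35, 74) = 1, so the inverse exists.
Bézout: 1 = 9*74 − 19*35.
So 35⁻¹ ≡ −19 ≡ 55 (mod 74).

55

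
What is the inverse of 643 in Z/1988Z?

1651

Apply the Euclidean algorithm and back-substitute:
1988 = 3·643 + 59
643 = 10·59 + 53
59 = 1·53 + 6
53 = 8·6 + 5
6 = 1·5 + 1
5 = 5·1 + 0
gcd(643, 1988) = 1, so the inverse exists.
Back-substitute for 1:
1 = 1·6 − 1·5
  = −1·53 + 9·6
  = 9·59 − 10·53
  = −10·643 + 109·59
  = 109·1988 − 337·643
So 643⁻¹ ≡ −337 ≡ 1651 (mod 1988).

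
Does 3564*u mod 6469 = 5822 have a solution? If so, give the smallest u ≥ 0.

695

gcd(3564, 6469) = 1, so a unique solution mod 6469 exists.
3564⁻¹ ≡ 5988 (mod 6469).
u ≡ 5988*5822 ≡ 695 (mod 6469).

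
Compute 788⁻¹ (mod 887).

887 = 1·788 + 99
788 = 7·99 + 95
99 = 1·95 + 4
95 = 23·4 + 3
4 = 1·3 + 1
3 = 3·1 + 0
gcd(788, 887) = 1, so the inverse exists.
Back-substitute for 1:
1 = 1·4 − 1·3
  = −1·95 + 24·4
  = 24·99 − 25·95
  = −25·788 + 199·99
  = 199·887 − 224·788
So 788⁻¹ ≡ −224 ≡ 663 (mod 887).

663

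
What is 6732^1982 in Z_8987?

4444

By square-and-multiply:
1982 in binary is 11110111110, i.e. 1982 = 1024 + 512 + 256 + 128 + 32 + 16 + 8 + 4 + 2.
6732^1 ≡ 6732 (mod 8987)
6732^2 ≡ 6732^2 = 45319824 ≡ 7370 (mod 8987)
6732^4 ≡ 7370^2 = 54316900 ≡ 8459 (mod 8987)
6732^8 ≡ 8459^2 = 71554681 ≡ 187 (mod 8987)
6732^16 ≡ 187^2 = 34969 ≡ 8008 (mod 8987)
6732^32 ≡ 8008^2 = 64128064 ≡ 5819 (mod 8987)
6732^64 ≡ 5819^2 = 33860761 ≡ 6732 (mod 8987)
6732^128 ≡ 6732^2 = 45319824 ≡ 7370 (mod 8987)
6732^256 ≡ 7370^2 = 54316900 ≡ 8459 (mod 8987)
6732^512 ≡ 8459^2 = 71554681 ≡ 187 (mod 8987)
6732^1024 ≡ 187^2 = 34969 ≡ 8008 (mod 8987)
6732^1982 = 6732^1024 × 6732^512 × 6732^256 × 6732^128 × 6732^32 × 6732^16 × 6732^8 × 6732^4 × 6732^2 ≡ 8008 × 187 × 8459 × 7370 × 5819 × 8008 × 187 × 8459 × 7370 (mod 8987).
Accumulate the product:
8008 × 187 = 1497496 ≡ 5654
5654 × 8459 = 47827186 ≡ 7359
7359 × 7370 = 54235830 ≡ 8272
8272 × 5819 = 48134768 ≡ 396
396 × 8008 = 3171168 ≡ 7744
7744 × 187 = 1448128 ≡ 1221
1221 × 8459 = 10328439 ≡ 2376
2376 × 7370 = 17511120 ≡ 4444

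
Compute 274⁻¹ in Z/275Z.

By the extended Euclidean algorithm:
275 = 1×274 + 1
274 = 274×1 + 0
gcd(274, 275) = 1, so the inverse exists.
Bézout: 1 = 1×275 − 1×274.
So 274⁻¹ ≡ −1 ≡ 274 (mod 275).

274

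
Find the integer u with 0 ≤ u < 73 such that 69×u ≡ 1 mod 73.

18

73 = 1*69 + 4
69 = 17*4 + 1
4 = 4*1 + 0
gcd(69, 73) = 1, so the inverse exists.
Bézout: 1 = −17*73 + 18*69.
So 69⁻¹ ≡ 18 (mod 73).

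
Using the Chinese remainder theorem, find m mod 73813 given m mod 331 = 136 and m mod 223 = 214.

331⁻¹ mod 223: 331×159 ≡ 1 (mod 223), so 331⁻¹ ≡ 159.
m = 136 + 331×((214 − 136)×159 mod 223) = 136 + 331×137 = 45483.

45483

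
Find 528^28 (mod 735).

606

Using repeated squaring:
528^1 ≡ 528 (mod 735)
528^2 ≡ 528^2 = 278784 ≡ 219 (mod 735)
528^4 ≡ 219^2 = 47961 ≡ 186 (mod 735)
528^8 ≡ 186^2 = 34596 ≡ 51 (mod 735)
528^16 ≡ 51^2 = 2601 ≡ 396 (mod 735)
528^28 = 528^16 × 528^8 × 528^4 ≡ 396 × 51 × 186 (mod 735).
Accumulate the product:
396 × 51 = 20196 ≡ 351
351 × 186 = 65286 ≡ 606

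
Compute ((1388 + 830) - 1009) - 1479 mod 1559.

1388 + 830 = 2218 ≡ 659 (mod 1559)
659 - 1009 = -350 ≡ 1209 (mod 1559)
1209 - 1479 = -270 ≡ 1289 (mod 1559)

1289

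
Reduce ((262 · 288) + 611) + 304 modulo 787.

32

262 · 288 = 75456 ≡ 691 (mod 787)
691 + 611 = 1302 ≡ 515 (mod 787)
515 + 304 = 819 ≡ 32 (mod 787)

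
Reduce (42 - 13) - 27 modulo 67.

42 - 13 = 29
29 - 27 = 2

2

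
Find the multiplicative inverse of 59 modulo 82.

Run the extended Euclidean algorithm:
82 = 1*59 + 23
59 = 2*23 + 13
23 = 1*13 + 10
13 = 1*10 + 3
10 = 3*3 + 1
3 = 3*1 + 0
gcd(59, 82) = 1, so the inverse exists.
Bézout: 1 = 18*82 − 25*59.
So 59⁻¹ ≡ −25 ≡ 57 (mod 82).

57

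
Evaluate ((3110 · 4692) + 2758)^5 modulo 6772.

20

3110 · 4692 = 14592120 ≡ 5232 (mod 6772)
5232 + 2758 = 7990 ≡ 1218 (mod 6772)
(1218)^5 ≡ 20 (mod 6772)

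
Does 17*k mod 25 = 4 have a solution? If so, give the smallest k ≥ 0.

gcd(17, 25) = 1, so a unique solution mod 25 exists.
17⁻¹ ≡ 3 (mod 25).
k ≡ 3*4 ≡ 12 (mod 25).

12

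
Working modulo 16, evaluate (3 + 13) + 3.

3 + 13 = 16 ≡ 0 (mod 16)
0 + 3 = 3

3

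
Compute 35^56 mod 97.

61

35^1 ≡ 35 (mod 97)
35^2 ≡ 35^2 = 1225 ≡ 61 (mod 97)
35^4 ≡ 61^2 = 3721 ≡ 35 (mod 97)
35^8 ≡ 35^2 = 1225 ≡ 61 (mod 97)
35^16 ≡ 61^2 = 3721 ≡ 35 (mod 97)
35^32 ≡ 35^2 = 1225 ≡ 61 (mod 97)
35^56 = 35^32 · 35^16 · 35^8 ≡ 61 · 35 · 61 (mod 97).
Accumulate the product:
61 · 35 = 2135 ≡ 1
1 · 61 = 61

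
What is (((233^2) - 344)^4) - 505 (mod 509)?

457

(233)^2 ≡ 335 (mod 509)
335 - 344 = -9 ≡ 500 (mod 509)
(500)^4 ≡ 453 (mod 509)
453 - 505 = -52 ≡ 457 (mod 509)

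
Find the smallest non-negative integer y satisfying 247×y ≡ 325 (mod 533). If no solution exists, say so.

38

gcd(247, 533) = 13, and 13 | 325, so solutions exist.
Divide through by 13: 19×y mod 41 = 25.
19⁻¹ ≡ 13 (mod 41).
y ≡ 13×25 ≡ 38 (mod 41).
The smallest non-negative solution is y = 38.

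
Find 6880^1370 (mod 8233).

98

1370 in binary is 10101011010, i.e. 1370 = 1024 + 256 + 64 + 16 + 8 + 2.
6880^1 ≡ 6880 (mod 8233)
6880^2 ≡ 6880^2 = 47334400 ≡ 2883 (mod 8233)
6880^4 ≡ 2883^2 = 8311689 ≡ 4592 (mod 8233)
6880^8 ≡ 4592^2 = 21086464 ≡ 1751 (mod 8233)
6880^16 ≡ 1751^2 = 3066001 ≡ 3325 (mod 8233)
6880^32 ≡ 3325^2 = 11055625 ≡ 6939 (mod 8233)
6880^64 ≡ 6939^2 = 48149721 ≡ 3137 (mod 8233)
6880^128 ≡ 3137^2 = 9840769 ≡ 2334 (mod 8233)
6880^256 ≡ 2334^2 = 5447556 ≡ 5543 (mod 8233)
6880^512 ≡ 5543^2 = 30724849 ≡ 7526 (mod 8233)
6880^1024 ≡ 7526^2 = 56640676 ≡ 5869 (mod 8233)
6880^1370 = 6880^1024 × 6880^256 × 6880^64 × 6880^16 × 6880^8 × 6880^2 ≡ 5869 × 5543 × 3137 × 3325 × 1751 × 2883 (mod 8233).
Accumulate the product:
5869 × 5543 = 32531867 ≡ 3284
3284 × 3137 = 10301908 ≡ 2425
2425 × 3325 = 8063125 ≡ 3018
3018 × 1751 = 5284518 ≡ 7165
7165 × 2883 = 20656695 ≡ 98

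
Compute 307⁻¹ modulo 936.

811

936 = 3·307 + 15
307 = 20·15 + 7
15 = 2·7 + 1
7 = 7·1 + 0
gcd(307, 936) = 1, so the inverse exists.
Bézout: 1 = 41·936 − 125·307.
So 307⁻¹ ≡ −125 ≡ 811 (mod 936).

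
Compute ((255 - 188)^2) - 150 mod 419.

149

255 - 188 = 67
(67)^2 ≡ 299 (mod 419)
299 - 150 = 149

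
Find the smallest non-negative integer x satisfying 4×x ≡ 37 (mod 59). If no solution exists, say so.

gcd(4, 59) = 1, so a unique solution mod 59 exists.
4⁻¹ ≡ 15 (mod 59).
x ≡ 15×37 ≡ 24 (mod 59).

24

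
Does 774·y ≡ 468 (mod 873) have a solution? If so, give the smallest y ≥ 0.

gcd(774, 873) = 9, and 9 | 468, so solutions exist.
Divide through by 9: 86·y = 52 (mod 97).
86⁻¹ ≡ 44 (mod 97).
y ≡ 44·52 ≡ 57 (mod 97).
The smallest non-negative solution is y = 57.

57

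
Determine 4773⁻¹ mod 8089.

3964

8089 = 1×4773 + 3316
4773 = 1×3316 + 1457
3316 = 2×1457 + 402
1457 = 3×402 + 251
402 = 1×251 + 151
251 = 1×151 + 100
151 = 1×100 + 51
100 = 1×51 + 49
51 = 1×49 + 2
49 = 24×2 + 1
2 = 2×1 + 0
gcd(4773, 8089) = 1, so the inverse exists.
Bézout: 1 = −2339×8089 + 3964×4773.
So 4773⁻¹ ≡ 3964 (mod 8089).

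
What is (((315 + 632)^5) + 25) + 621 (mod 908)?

517

315 + 632 = 947 ≡ 39 (mod 908)
(39)^5 ≡ 779 (mod 908)
779 + 25 = 804
804 + 621 = 1425 ≡ 517 (mod 908)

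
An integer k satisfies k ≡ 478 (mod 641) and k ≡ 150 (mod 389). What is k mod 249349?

233161

641⁻¹ mod 389: 641·159 ≡ 1 (mod 389), so 641⁻¹ ≡ 159.
k = 478 + 641·((150 − 478)·159 mod 389) = 478 + 641·363 = 233161.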